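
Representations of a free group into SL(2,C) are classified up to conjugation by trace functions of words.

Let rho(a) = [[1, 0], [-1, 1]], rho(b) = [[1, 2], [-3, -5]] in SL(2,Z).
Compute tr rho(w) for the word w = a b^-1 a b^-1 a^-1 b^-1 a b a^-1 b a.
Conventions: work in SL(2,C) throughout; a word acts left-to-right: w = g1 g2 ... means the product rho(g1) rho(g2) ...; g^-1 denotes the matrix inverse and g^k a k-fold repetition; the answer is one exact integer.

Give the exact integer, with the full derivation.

144

rho(a) = [[1, 0], [-1, 1]]
... * rho(b^-1) = [[-5, -2], [3, 1]]  ->  [[-5, -2], [8, 3]]
... * rho(a) = [[1, 0], [-1, 1]]  ->  [[-3, -2], [5, 3]]
... * rho(b^-1) = [[-5, -2], [3, 1]]  ->  [[9, 4], [-16, -7]]
... * rho(a^-1) = [[1, 0], [1, 1]]  ->  [[13, 4], [-23, -7]]
... * rho(b^-1) = [[-5, -2], [3, 1]]  ->  [[-53, -22], [94, 39]]
... * rho(a) = [[1, 0], [-1, 1]]  ->  [[-31, -22], [55, 39]]
... * rho(b) = [[1, 2], [-3, -5]]  ->  [[35, 48], [-62, -85]]
... * rho(a^-1) = [[1, 0], [1, 1]]  ->  [[83, 48], [-147, -85]]
... * rho(b) = [[1, 2], [-3, -5]]  ->  [[-61, -74], [108, 131]]
... * rho(a) = [[1, 0], [-1, 1]]  ->  [[13, -74], [-23, 131]]
tr = 13 + 131 = 144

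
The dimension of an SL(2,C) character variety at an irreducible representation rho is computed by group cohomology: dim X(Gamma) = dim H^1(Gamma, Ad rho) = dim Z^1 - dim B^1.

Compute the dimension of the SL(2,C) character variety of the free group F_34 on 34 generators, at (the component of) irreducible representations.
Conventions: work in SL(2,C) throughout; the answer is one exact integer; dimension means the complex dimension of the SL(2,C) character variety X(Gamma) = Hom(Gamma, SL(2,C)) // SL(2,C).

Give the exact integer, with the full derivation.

The free group F_34: 34 generators, no relators.
Z^1(Gamma, Ad rho) = (sl_2)^34: a cocycle is a free choice of one sl_2 vector per generator, so dim Z^1 = 3*34 = 102.
Irreducibility makes the coboundary map sl_2 -> Z^1 injective (trivial centralizer), so dim B^1 = 3.
Therefore dim X = 102 - 3 = 99.

99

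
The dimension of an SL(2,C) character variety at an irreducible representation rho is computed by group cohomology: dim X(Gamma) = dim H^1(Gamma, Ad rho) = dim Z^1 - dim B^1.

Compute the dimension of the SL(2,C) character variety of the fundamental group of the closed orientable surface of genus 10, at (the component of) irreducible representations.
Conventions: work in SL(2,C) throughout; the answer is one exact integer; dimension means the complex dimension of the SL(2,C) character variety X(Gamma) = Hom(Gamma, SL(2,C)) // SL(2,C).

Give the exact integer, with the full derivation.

The genus-10 surface group: 2g = 20 generators, one relator prod [a_i, b_i].
A cocycle assigns one sl_2 vector per generator subject to the relator condition d_2(z) = 0: dim of the unconstrained space is 3*2g = 60.
H^2 = coker(d_2) is dual to H^0 = 0 at irreducible rho (Poincare duality), so d_2 is onto: dim Z^1 = 57.
As always at irreducible rho, dim B^1 = 3.
dim X = dim H^1 = 57 - 3 = 54.

54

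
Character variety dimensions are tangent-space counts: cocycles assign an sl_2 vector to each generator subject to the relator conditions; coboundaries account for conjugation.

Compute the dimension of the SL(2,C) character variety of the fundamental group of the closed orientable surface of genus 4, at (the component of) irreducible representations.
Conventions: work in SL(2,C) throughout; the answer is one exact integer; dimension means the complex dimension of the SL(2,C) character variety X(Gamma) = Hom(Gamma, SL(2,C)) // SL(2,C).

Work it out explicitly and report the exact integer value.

pi_1 of the closed genus-4 surface has 8 generators bound by the single product-of-commutators relator.
A cocycle assigns one sl_2 vector per generator subject to the relator condition d_2(z) = 0: dim of the unconstrained space is 3*2g = 24.
d_2 is surjective at irreducible rho (its cokernel H^2 is dual to H^0 = 0), so dim Z^1 = 24 - 3 = 21.
dim B^1 = 3 (coboundaries, injective at irreducible rho).
dim X = dim H^1 = 21 - 3 = 18.

18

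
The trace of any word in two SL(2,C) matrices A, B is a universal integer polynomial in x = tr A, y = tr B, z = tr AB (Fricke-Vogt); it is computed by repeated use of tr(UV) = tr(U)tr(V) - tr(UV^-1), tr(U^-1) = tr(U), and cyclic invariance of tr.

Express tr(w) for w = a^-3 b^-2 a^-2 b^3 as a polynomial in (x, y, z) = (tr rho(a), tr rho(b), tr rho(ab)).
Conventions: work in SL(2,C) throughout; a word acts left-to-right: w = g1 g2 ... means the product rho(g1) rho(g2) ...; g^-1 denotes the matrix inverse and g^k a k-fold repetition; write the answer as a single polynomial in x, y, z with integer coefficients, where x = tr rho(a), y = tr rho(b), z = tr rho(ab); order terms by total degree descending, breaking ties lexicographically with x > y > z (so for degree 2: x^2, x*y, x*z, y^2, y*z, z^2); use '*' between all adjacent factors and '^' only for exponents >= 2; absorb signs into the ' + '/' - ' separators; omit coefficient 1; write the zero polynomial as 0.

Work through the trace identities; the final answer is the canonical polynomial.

next, trace(b^2) = trace(b) * trace(b) - trace(1) = y^2 - 2
trace(b^3) = trace(b) * trace(b^2) - trace(b) = y^3 - 3*y
next, trace(b a b) = trace(b) * trace(a b) - trace(a) = y*z - x
next, trace(b^3 a) = trace(b) * trace(b a b) - trace(b a) = y^2*z - x*y - z
trace(a^-1 b^3) = trace(b^3) * trace(a) - trace(b^3 a) = x*y^3 - y^2*z - 2*x*y + z
trace(a^-2 b^3) = trace(a^-1 b^3) * trace(a) - trace(a^-1 b^3 a) = x^2*y^3 - x*y^2*z - 2*x^2*y - y^3 + x*z + 3*y
trace(b^3 a^-3) = trace(a^-2 b^3) * trace(a) - trace(a^-2 b^3 a) = x^3*y^3 - x^2*y^2*z - 2*x^3*y - 2*x*y^3 + x^2*z + y^2*z + 5*x*y - z
trace(a^-2 b^3 a^-2) = trace(b^3 a^-3) * trace(a) - trace(b^3 a^-2) = x^4*y^3 - x^3*y^2*z - 2*x^4*y - 3*x^2*y^3 + x^3*z + 2*x*y^2*z + 7*x^2*y + y^3 - 2*x*z - 3*y
trace(b^4) = trace(b) * trace(b^3) - trace(b^2) = y^4 - 4*y^2 + 2
and trace(b^4 a) = trace(b) * trace(a b^3) - trace(a b^2) = y^3*z - x*y^2 - 2*y*z + x
and trace(a^-1 b^4) = trace(b^4) * trace(a) - trace(b^4 a) = x*y^4 - y^3*z - 3*x*y^2 + 2*y*z + x
next, trace(b^3 a^-2 b) = trace(a^-1 b^4) * trace(a) - trace(a^-1 b^4 a) = x^2*y^4 - x*y^3*z - 3*x^2*y^2 - y^4 + 2*x*y*z + x^2 + 4*y^2 - 2
trace(a b a b) = trace(b a) * trace(b a) - trace(1) = z^2 - 2
and trace(a b a) = trace(a) * trace(b a) - trace(b) = x*z - y
trace(b a b a b) = trace(b) * trace(a b a b) - trace(a b a) = y*z^2 - x*z - y
trace(b a b^3 a) = trace(b) * trace(b a b a b) - trace(b a b a) = y^2*z^2 - x*y*z - y^2 - z^2 + 2
and trace(a^-1 b a b^3) = trace(b a b^3) * trace(a) - trace(b a b^3 a) = x*y^3*z - x^2*y^2 - y^2*z^2 - x*y*z + x^2 + y^2 + z^2 - 2
trace(b^3 a^-2 b a) = trace(a^-1 b a b^3) * trace(a) - trace(a^-1 b a b^3 a) = x^2*y^3*z - x^3*y^2 - x*y^2*z^2 - x^2*y*z - y^3*z + x^3 + 2*x*y^2 + x*z^2 + 2*y*z - 3*x
next, trace(a^-1 b^3 a^-2 b) = trace(b^3 a^-2 b) * trace(a) - trace(b^3 a^-2 b a) = x^3*y^4 - 2*x^2*y^3*z - 2*x^3*y^2 - x*y^4 + x*y^2*z^2 + 3*x^2*y*z + y^3*z + 2*x*y^2 - x*z^2 - 2*y*z + x
trace(a^-2 b^3 a^-2 b) = trace(a^-1 b^3 a^-2 b) * trace(a) - trace(a^-1 b^3 a^-2 b a) = x^4*y^4 - 2*x^3*y^3*z - 2*x^4*y^2 - 2*x^2*y^4 + x^2*y^2*z^2 + 3*x^3*y*z + 2*x*y^3*z + 5*x^2*y^2 - x^2*z^2 + y^4 - 4*x*y*z - 4*y^2 + 2
next, trace(b^-1 a^-2 b^3 a^-2) = trace(a^-2 b^3 a^-2) * trace(b) - trace(a^-2 b^3 a^-2 b) = x^3*y^3*z - x^2*y^4 - x^2*y^2*z^2 - 2*x^3*y*z + 2*x^2*y^2 + x^2*z^2 + 2*x*y*z + y^2 - 2
trace(b^-2 a^-2 b^3 a^-2) = trace(b^-1 a^-2 b^3 a^-2) * trace(b) - trace(b^-1 a^-2 b^3 a^-2 b) = x^3*y^4*z - x^4*y^3 - x^2*y^5 - x^2*y^3*z^2 - x^3*y^2*z + 2*x^4*y + 5*x^2*y^3 + x^2*y*z^2 - x^3*z - 7*x^2*y + 2*x*z + y
trace(b^2 a^-1) = trace(b^2) * trace(a) - trace(b^2 a) = x*y^2 - y*z - x
next, trace(a^2) = trace(a) * trace(a) - trace(1) = x^2 - 2
trace(b a^2 b) = trace(b) * trace(a^2 b) - trace(a^2) = x*y*z - x^2 - y^2 + 2
trace(a b^3 a) = trace(b) * trace(b a^2 b) - trace(b a^2) = x*y^2*z - x^2*y - y^3 - x*z + 3*y
next, trace(b^-1 a b^3 a) = trace(a b^3 a) * trace(b) - trace(a b^3 a b) = x*y^3*z - x^2*y^2 - y^4 - y^2*z^2 + 4*y^2 + z^2 - 2
and trace(b^3 a^-1 b^-1 a) = trace(b^-1 a b^3) * trace(a) - trace(b^-1 a b^3 a) = -x*y^3*z + x^2*y^2 + y^4 + y^2*z^2 + x*y*z - x^2 - 4*y^2 - z^2 + 2
and trace(b^-1 a^-1 b^3 a^-1) = trace(b^3 a^-1 b^-1) * trace(a) - trace(b^3 a^-1 b^-1 a) = x*y^3*z - y^4 - y^2*z^2 - 2*x*y*z + 4*y^2 + z^2 - 2
next, trace(a^-1 b^3 a^-1 b^-2) = trace(b^-1 a^-1 b^3 a^-1) * trace(b) - trace(b^-1 a^-1 b^3 a^-1 b) = x*y^4*z - x^2*y^3 - y^5 - y^3*z^2 - x*y^2*z + 2*x^2*y + 5*y^3 + y*z^2 - x*z - 5*y
and trace(b a^-1) = trace(b) * trace(a) - trace(b a) = x*y - z
trace(b^-2 a^-2 b^3 a^-1) = trace(a^-1 b^3 a^-1 b^-2) * trace(a) - trace(a^-1 b^3 a^-1 b^-2 a) = x^2*y^4*z - x^3*y^3 - x*y^5 - x*y^3*z^2 - x^2*y^2*z + 2*x^3*y + 5*x*y^3 + x*y*z^2 - x^2*z - 6*x*y + z
and trace(a^-3 b^-2 a^-2 b^3) = trace(b^-2 a^-2 b^3 a^-2) * trace(a) - trace(b^-2 a^-2 b^3 a^-1) = x^4*y^4*z - x^5*y^3 - x^3*y^5 - x^3*y^3*z^2 - x^4*y^2*z - x^2*y^4*z + 2*x^5*y + 6*x^3*y^3 + x^3*y*z^2 + x*y^5 + x*y^3*z^2 - x^4*z + x^2*y^2*z - 9*x^3*y - 5*x*y^3 - x*y*z^2 + 3*x^2*z + 7*x*y - z

x^4*y^4*z - x^5*y^3 - x^3*y^5 - x^3*y^3*z^2 - x^4*y^2*z - x^2*y^4*z + 2*x^5*y + 6*x^3*y^3 + x^3*y*z^2 + x*y^5 + x*y^3*z^2 - x^4*z + x^2*y^2*z - 9*x^3*y - 5*x*y^3 - x*y*z^2 + 3*x^2*z + 7*x*y - z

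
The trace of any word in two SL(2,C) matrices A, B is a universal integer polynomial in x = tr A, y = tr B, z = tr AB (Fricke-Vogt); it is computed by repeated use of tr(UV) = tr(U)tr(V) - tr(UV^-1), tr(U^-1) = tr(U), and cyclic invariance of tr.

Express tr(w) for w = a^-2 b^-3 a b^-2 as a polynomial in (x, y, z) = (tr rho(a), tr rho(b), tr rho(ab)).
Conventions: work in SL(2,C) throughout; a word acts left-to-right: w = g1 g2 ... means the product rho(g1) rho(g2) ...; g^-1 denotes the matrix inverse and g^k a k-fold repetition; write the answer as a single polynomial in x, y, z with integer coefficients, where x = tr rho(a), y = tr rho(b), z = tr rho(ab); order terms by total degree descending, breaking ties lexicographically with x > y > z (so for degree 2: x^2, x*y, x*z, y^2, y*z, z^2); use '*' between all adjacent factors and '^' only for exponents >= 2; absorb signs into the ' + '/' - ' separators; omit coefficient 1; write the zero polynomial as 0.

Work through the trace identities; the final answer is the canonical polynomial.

tr(b^-1 a) = tr(a)*tr(b) - tr(a b) = x*y - z
tr(b^-2 a) = tr(b^-1 a)*tr(b) - tr(b^-1 a b) = x*y^2 - y*z - x
tr(b^-1 a b^-2) = tr(b^-2 a)*tr(b) - tr(b^-2 a b) = x*y^3 - y^2*z - 2*x*y + z
tr(b^-2 a b^-2) = tr(b^-1 a b^-2)*tr(b) - tr(b^-1 a b^-1) = x*y^4 - y^3*z - 3*x*y^2 + 2*y*z + x
tr(a^2) = tr(a)*tr(a) - tr(1) = x^2 - 2
tr(a^2 b) = tr(a)*tr(b a) - tr(b) = x*z - y
tr(a b^-1 a) = tr(a^2)*tr(b) - tr(a^2 b) = x^2*y - x*z - y
tr(a b a b) = tr(a b)*tr(a b) - tr(1)   [split at repeated a] = z^2 - 2
tr(a b^-1 a b) = tr(a b a)*tr(b) - tr(a b a b) = x*y*z - y^2 - z^2 + 2
tr(a b^-1 a b^-1) = tr(a b^-1 a)*tr(b) - tr(a b^-1 a b) = x^2*y^2 - 2*x*y*z + z^2 - 2
tr(b^-1 a b^-2 a) = tr(a b^-1 a b^-1)*tr(b) - tr(a b^-1 a) = x^2*y^3 - 2*x*y^2*z - x^2*y + y*z^2 + x*z - y
tr(a b^-2 a) = tr(b^-1 a^2)*tr(b) - tr(b^-1 a^2 b) = x^2*y^2 - x*y*z - x^2 - y^2 + 2
tr(b^-2 a b^-2 a) = tr(b^-1 a b^-2 a)*tr(b) - tr(b^-1 a b^-2 a b) = x^2*y^4 - 2*x*y^3*z - 2*x^2*y^2 + y^2*z^2 + 2*x*y*z + x^2 - 2
tr(b^-2 a b^-2 a^-1) = tr(b^-2 a b^-2)*tr(a) - tr(b^-2 a b^-2 a) = x*y^3*z - x^2*y^2 - y^2*z^2 + 2
tr(a b^-1 a^-1 b) = tr(b a b^-1)*tr(a) - tr(b a b^-1 a) = -x*y*z + x^2 + y^2 + z^2 - 2
tr(b^-1 a^-1 b^-1 a) = tr(a b^-1 a^-1)*tr(b) - tr(a b^-1 a^-1 b) = x*y*z - x^2 - z^2 + 2
tr(b^-1 a b^-2 a^-1) = tr(b^-1 a^-1 b^-1 a)*tr(b) - tr(b^-1 a^-1 b^-1 a b) = x*y^2*z - x^2*y - y*z^2 + y
tr(b^-3 a b^-2 a^-1) = tr(b^-2 a b^-2 a^-1)*tr(b) - tr(b^-2 a b^-2 a^-1 b) = x*y^4*z - x^2*y^3 - y^3*z^2 - x*y^2*z + x^2*y + y*z^2 + y
tr(b^-3 a b^-2) = tr(b^-1 a b^-3)*tr(b) - tr(b^-1 a b^-2) = x*y^5 - y^4*z - 4*x*y^3 + 3*y^2*z + 3*x*y - z
tr(a^-2 b^-3 a b^-2) = tr(b^-3 a b^-2 a^-1)*tr(a) - tr(b^-3 a b^-2) = x^2*y^4*z - x^3*y^3 - x*y^5 - x*y^3*z^2 - x^2*y^2*z + y^4*z + x^3*y + 4*x*y^3 + x*y*z^2 - 3*y^2*z - 2*x*y + z

x^2*y^4*z - x^3*y^3 - x*y^5 - x*y^3*z^2 - x^2*y^2*z + y^4*z + x^3*y + 4*x*y^3 + x*y*z^2 - 3*y^2*z - 2*x*y + z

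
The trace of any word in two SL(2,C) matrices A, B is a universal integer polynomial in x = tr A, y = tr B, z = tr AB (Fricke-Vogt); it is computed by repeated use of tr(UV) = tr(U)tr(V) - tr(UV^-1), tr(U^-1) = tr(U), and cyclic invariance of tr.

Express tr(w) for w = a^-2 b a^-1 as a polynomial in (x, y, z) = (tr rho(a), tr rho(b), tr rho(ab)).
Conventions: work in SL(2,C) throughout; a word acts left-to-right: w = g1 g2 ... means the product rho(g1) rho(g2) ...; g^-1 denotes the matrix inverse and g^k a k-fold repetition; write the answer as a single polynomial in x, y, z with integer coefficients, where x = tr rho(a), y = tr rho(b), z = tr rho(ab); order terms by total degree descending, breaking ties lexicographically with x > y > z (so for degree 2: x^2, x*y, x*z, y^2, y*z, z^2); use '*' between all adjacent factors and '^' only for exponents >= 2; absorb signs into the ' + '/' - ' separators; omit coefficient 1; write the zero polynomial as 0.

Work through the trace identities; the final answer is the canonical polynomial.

x^3*y - x^2*z - 2*x*y + z

next, trace(b a^-1) = trace(b)*trace(a) - trace(b a)   [inverse elimination on a] = x*y - z
trace(a^-2 b) = trace(b a^-1)*trace(a) - trace(b)   [inverse elimination on a] = x^2*y - x*z - y
and trace(a^-2 b a^-1) = trace(a^-2 b)*trace(a) - trace(a^-2 b a)   [inverse elimination on a] = x^3*y - x^2*z - 2*x*y + z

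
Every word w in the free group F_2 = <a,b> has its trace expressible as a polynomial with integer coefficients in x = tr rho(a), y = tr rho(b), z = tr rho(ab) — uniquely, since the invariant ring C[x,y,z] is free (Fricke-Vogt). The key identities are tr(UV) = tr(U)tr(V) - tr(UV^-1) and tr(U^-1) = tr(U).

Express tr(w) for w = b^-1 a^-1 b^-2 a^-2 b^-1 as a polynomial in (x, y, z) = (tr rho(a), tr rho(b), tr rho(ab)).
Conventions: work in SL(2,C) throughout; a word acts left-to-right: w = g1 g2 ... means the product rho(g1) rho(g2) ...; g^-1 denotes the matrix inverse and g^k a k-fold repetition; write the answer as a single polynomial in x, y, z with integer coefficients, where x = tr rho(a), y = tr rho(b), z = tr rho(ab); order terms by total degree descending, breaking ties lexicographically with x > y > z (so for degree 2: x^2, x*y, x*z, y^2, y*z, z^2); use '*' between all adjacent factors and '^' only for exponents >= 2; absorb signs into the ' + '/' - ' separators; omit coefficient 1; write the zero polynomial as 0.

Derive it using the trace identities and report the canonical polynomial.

trace(a^-1) = trace(a) = x
trace(a^-2) = trace(a^-1) * trace(a) - trace(1)   [inverse elimination on a] = x^2 - 2
trace(b a^-1) = trace(b) * trace(a) - trace(b a)   [inverse elimination on a] = x*y - z
trace(a^-2 b) = trace(b a^-1) * trace(a) - trace(b)   [inverse elimination on a] = x^2*y - x*z - y
trace(a^-1 b^-1 a^-1) = trace(a^-2) * trace(b) - trace(a^-2 b)   [inverse elimination on b] = x*z - y
trace(a b a b) = trace(b a) * trace(b a) - trace(1)   [split at a repeated b] = z^2 - 2
trace(b a b^-1 a) = trace(a b a) * trace(b) - trace(a b a b)   [inverse elimination on b] = x*y*z - y^2 - z^2 + 2
trace(b^-1 a^-1 b a) = trace(b a b^-1) * trace(a) - trace(b a b^-1 a)   [inverse elimination on a] = -x*y*z + x^2 + y^2 + z^2 - 2
trace(a^-1 b^-1 a^-1 b) = trace(b^-1 a^-1 b) * trace(a) - trace(b^-1 a^-1 b a)   [inverse elimination on a] = x*y*z - y^2 - z^2 + 2
trace(a^-1 b^-1 a^-1 b^-1) = trace(a^-1 b^-1 a^-1) * trace(b) - trace(a^-1 b^-1 a^-1 b)   [inverse elimination on b] = z^2 - 2
trace(b^-1 a^-1 b^-2 a^-1) = trace(a^-1 b^-1 a^-1 b^-1) * trace(b) - trace(a^-1 b^-1 a^-1)   [inverse elimination on b] = y*z^2 - x*z - y
trace(a^-1 b^-2 a^-1) = trace(b^-1 a^-2) * trace(b) - trace(b^-1 a^-2 b)   [inverse elimination on b] = x*y*z - x^2 - y^2 + 2
trace(b^-2 a^-1 b^-2 a^-1) = trace(b^-1 a^-1 b^-2 a^-1) * trace(b) - trace(b^-1 a^-1 b^-2 a^-1 b)   [inverse elimination on b] = y^2*z^2 - 2*x*y*z + x^2 - 2
trace(b^-2) = trace(b^-1) * trace(b) - trace(1)   [inverse elimination on b] = y^2 - 2
trace(b^-3) = trace(b^-2) * trace(b) - trace(b^-1)   [inverse elimination on b] = y^3 - 3*y
trace(b^-4) = trace(b^-3) * trace(b) - trace(b^-2)   [inverse elimination on b] = y^4 - 4*y^2 + 2
trace(b^-1 a b^-1) = trace(b^-1 a) * trace(b) - trace(b^-1 a b)   [inverse elimination on b] = x*y^2 - y*z - x
trace(b^-3 a) = trace(b^-1 a b^-1) * trace(b) - trace(b^-1 a)   [inverse elimination on b] = x*y^3 - y^2*z - 2*x*y + z
trace(b^-4 a) = trace(b^-3 a) * trace(b) - trace(b^-3 a b)   [inverse elimination on b] = x*y^4 - y^3*z - 3*x*y^2 + 2*y*z + x
trace(b^-2 a^-1 b^-2) = trace(b^-4) * trace(a) - trace(b^-4 a)   [inverse elimination on a] = y^3*z - x*y^2 - 2*y*z + x
trace(b^-1 a^-1 b^-2 a^-2 b^-1) = trace(b^-2 a^-1 b^-2 a^-1) * trace(a) - trace(b^-2 a^-1 b^-2)   [inverse elimination on a] = x*y^2*z^2 - 2*x^2*y*z - y^3*z + x^3 + x*y^2 + 2*y*z - 3*x

x*y^2*z^2 - 2*x^2*y*z - y^3*z + x^3 + x*y^2 + 2*y*z - 3*x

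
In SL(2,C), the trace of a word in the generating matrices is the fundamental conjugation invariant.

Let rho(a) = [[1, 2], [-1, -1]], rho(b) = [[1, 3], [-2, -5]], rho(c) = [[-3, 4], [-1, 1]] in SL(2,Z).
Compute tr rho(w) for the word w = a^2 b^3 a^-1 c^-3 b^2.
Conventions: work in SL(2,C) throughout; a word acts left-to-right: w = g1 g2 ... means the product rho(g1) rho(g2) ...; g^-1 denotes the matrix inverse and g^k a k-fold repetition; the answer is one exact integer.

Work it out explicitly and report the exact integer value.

-10024

rho(a) = [[1, 2], [-1, -1]]
... * rho(a) = [[1, 2], [-1, -1]]  ->  [[-1, 0], [0, -1]]
... * rho(b) = [[1, 3], [-2, -5]]  ->  [[-1, -3], [2, 5]]
... * rho(b) = [[1, 3], [-2, -5]]  ->  [[5, 12], [-8, -19]]
... * rho(b) = [[1, 3], [-2, -5]]  ->  [[-19, -45], [30, 71]]
... * rho(a^-1) = [[-1, -2], [1, 1]]  ->  [[-26, -7], [41, 11]]
... * rho(c^-1) = [[1, -4], [1, -3]]  ->  [[-33, 125], [52, -197]]
... * rho(c^-1) = [[1, -4], [1, -3]]  ->  [[92, -243], [-145, 383]]
... * rho(c^-1) = [[1, -4], [1, -3]]  ->  [[-151, 361], [238, -569]]
... * rho(b) = [[1, 3], [-2, -5]]  ->  [[-873, -2258], [1376, 3559]]
... * rho(b) = [[1, 3], [-2, -5]]  ->  [[3643, 8671], [-5742, -13667]]
tr = 3643 + -13667 = -10024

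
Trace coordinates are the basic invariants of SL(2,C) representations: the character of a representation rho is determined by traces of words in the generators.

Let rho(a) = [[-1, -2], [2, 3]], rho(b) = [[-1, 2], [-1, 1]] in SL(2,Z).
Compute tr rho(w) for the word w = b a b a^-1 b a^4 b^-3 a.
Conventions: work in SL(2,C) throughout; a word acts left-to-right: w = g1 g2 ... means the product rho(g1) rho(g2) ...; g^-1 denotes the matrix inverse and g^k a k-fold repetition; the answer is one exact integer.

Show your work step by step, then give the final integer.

rho(b) = [[-1, 2], [-1, 1]]
... * rho(a) = [[-1, -2], [2, 3]]  ->  [[5, 8], [3, 5]]
... * rho(b) = [[-1, 2], [-1, 1]]  ->  [[-13, 18], [-8, 11]]
... * rho(a^-1) = [[3, 2], [-2, -1]]  ->  [[-75, -44], [-46, -27]]
... * rho(b) = [[-1, 2], [-1, 1]]  ->  [[119, -194], [73, -119]]
... * rho(a) = [[-1, -2], [2, 3]]  ->  [[-507, -820], [-311, -503]]
... * rho(a) = [[-1, -2], [2, 3]]  ->  [[-1133, -1446], [-695, -887]]
... * rho(a) = [[-1, -2], [2, 3]]  ->  [[-1759, -2072], [-1079, -1271]]
... * rho(a) = [[-1, -2], [2, 3]]  ->  [[-2385, -2698], [-1463, -1655]]
... * rho(b^-1) = [[1, -2], [1, -1]]  ->  [[-5083, 7468], [-3118, 4581]]
... * rho(b^-1) = [[1, -2], [1, -1]]  ->  [[2385, 2698], [1463, 1655]]
... * rho(b^-1) = [[1, -2], [1, -1]]  ->  [[5083, -7468], [3118, -4581]]
... * rho(a) = [[-1, -2], [2, 3]]  ->  [[-20019, -32570], [-12280, -19979]]
tr = -20019 + -19979 = -39998

-39998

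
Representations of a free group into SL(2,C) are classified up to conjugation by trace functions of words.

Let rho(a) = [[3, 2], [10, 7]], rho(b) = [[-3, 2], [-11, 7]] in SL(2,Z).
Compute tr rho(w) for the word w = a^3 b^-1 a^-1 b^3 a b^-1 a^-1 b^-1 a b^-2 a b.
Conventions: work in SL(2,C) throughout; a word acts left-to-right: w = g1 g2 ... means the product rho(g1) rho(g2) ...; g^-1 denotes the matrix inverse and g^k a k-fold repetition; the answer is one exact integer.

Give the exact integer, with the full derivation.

rho(a) = [[3, 2], [10, 7]]
... * rho(a) = [[3, 2], [10, 7]]  ->  [[29, 20], [100, 69]]
... * rho(a) = [[3, 2], [10, 7]]  ->  [[287, 198], [990, 683]]
... * rho(b^-1) = [[7, -2], [11, -3]]  ->  [[4187, -1168], [14443, -4029]]
... * rho(a^-1) = [[7, -2], [-10, 3]]  ->  [[40989, -11878], [141391, -40973]]
... * rho(b) = [[-3, 2], [-11, 7]]  ->  [[7691, -1168], [26530, -4029]]
... * rho(b) = [[-3, 2], [-11, 7]]  ->  [[-10225, 7206], [-35271, 24857]]
... * rho(b) = [[-3, 2], [-11, 7]]  ->  [[-48591, 29992], [-167614, 103457]]
... * rho(a) = [[3, 2], [10, 7]]  ->  [[154147, 112762], [531728, 388971]]
... * rho(b^-1) = [[7, -2], [11, -3]]  ->  [[2319411, -646580], [8000777, -2230369]]
... * rho(a^-1) = [[7, -2], [-10, 3]]  ->  [[22701677, -6578562], [78309129, -22692661]]
... * rho(b^-1) = [[7, -2], [11, -3]]  ->  [[86547557, -25667668], [298544632, -88540275]]
... * rho(a) = [[3, 2], [10, 7]]  ->  [[2965991, -6578562], [10231146, -22692661]]
... * rho(b^-1) = [[7, -2], [11, -3]]  ->  [[-51602245, 13803704], [-178001249, 47615691]]
... * rho(b^-1) = [[7, -2], [11, -3]]  ->  [[-209374971, 61793378], [-722236142, 213155425]]
... * rho(a) = [[3, 2], [10, 7]]  ->  [[-10191133, 13803704], [-35154176, 47615691]]
... * rho(b) = [[-3, 2], [-11, 7]]  ->  [[-121267345, 76243662], [-418310073, 263001485]]
tr = -121267345 + 263001485 = 141734140

141734140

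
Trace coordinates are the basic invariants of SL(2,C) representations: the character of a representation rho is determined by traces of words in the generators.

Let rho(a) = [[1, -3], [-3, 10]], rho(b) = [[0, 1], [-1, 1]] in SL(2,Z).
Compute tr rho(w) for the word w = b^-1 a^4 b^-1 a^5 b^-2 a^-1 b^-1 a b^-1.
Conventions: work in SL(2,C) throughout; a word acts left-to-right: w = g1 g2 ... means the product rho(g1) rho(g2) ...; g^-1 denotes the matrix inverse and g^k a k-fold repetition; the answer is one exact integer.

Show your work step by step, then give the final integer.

rho(b^-1) = [[1, -1], [1, 0]]
... * rho(a) = [[1, -3], [-3, 10]]  ->  [[4, -13], [1, -3]]
... * rho(a) = [[1, -3], [-3, 10]]  ->  [[43, -142], [10, -33]]
... * rho(a) = [[1, -3], [-3, 10]]  ->  [[469, -1549], [109, -360]]
... * rho(a) = [[1, -3], [-3, 10]]  ->  [[5116, -16897], [1189, -3927]]
... * rho(b^-1) = [[1, -1], [1, 0]]  ->  [[-11781, -5116], [-2738, -1189]]
... * rho(a) = [[1, -3], [-3, 10]]  ->  [[3567, -15817], [829, -3676]]
... * rho(a) = [[1, -3], [-3, 10]]  ->  [[51018, -168871], [11857, -39247]]
... * rho(a) = [[1, -3], [-3, 10]]  ->  [[557631, -1841764], [129598, -428041]]
... * rho(a) = [[1, -3], [-3, 10]]  ->  [[6082923, -20090533], [1413721, -4669204]]
... * rho(a) = [[1, -3], [-3, 10]]  ->  [[66354522, -219154099], [15421333, -50933203]]
... * rho(b^-1) = [[1, -1], [1, 0]]  ->  [[-152799577, -66354522], [-35511870, -15421333]]
... * rho(b^-1) = [[1, -1], [1, 0]]  ->  [[-219154099, 152799577], [-50933203, 35511870]]
... * rho(a^-1) = [[10, 3], [3, 1]]  ->  [[-1733142259, -504662720], [-402796420, -117287739]]
... * rho(b^-1) = [[1, -1], [1, 0]]  ->  [[-2237804979, 1733142259], [-520084159, 402796420]]
... * rho(a) = [[1, -3], [-3, 10]]  ->  [[-7437231756, 24044837527], [-1728473419, 5588216677]]
... * rho(b^-1) = [[1, -1], [1, 0]]  ->  [[16607605771, 7437231756], [3859743258, 1728473419]]
tr = 16607605771 + 1728473419 = 18336079190

18336079190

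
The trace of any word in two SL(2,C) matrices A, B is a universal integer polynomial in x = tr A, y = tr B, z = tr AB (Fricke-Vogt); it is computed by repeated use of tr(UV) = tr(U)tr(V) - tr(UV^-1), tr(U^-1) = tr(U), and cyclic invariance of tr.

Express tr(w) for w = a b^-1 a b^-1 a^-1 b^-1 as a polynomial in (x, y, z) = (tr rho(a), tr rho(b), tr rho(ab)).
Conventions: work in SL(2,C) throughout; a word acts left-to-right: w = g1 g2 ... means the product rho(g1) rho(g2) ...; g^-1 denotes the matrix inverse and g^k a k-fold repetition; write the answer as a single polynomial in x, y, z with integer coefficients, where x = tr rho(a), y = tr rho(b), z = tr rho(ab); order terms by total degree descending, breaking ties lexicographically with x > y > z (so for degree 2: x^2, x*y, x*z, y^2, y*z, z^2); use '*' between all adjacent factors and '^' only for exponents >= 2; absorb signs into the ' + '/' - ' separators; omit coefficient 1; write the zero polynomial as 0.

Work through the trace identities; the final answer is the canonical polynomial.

trace(b^-1 a) = trace(a) trace(b) - trace(a b) = x*y - z
use: trace(b^-1 a b^-1) = trace(b^-1 a) trace(b) - trace(b^-1 a b) = x*y^2 - y*z - x
apply: trace(a^2 b) = trace(a) trace(b a) - trace(b) = x*z - y
apply: trace(a^2) = trace(a) trace(a) - trace(1) = x^2 - 2
use: trace(b a^2 b) = trace(b) trace(a^2 b) - trace(a^2) = x*y*z - x^2 - y^2 + 2
use: trace(b a b a) = trace(b a) trace(b a) - trace(1)   [split at repeated b] = z^2 - 2
use: trace(b a b) = trace(b) trace(a b) - trace(a) = y*z - x
apply: trace(b a^2 b a) = trace(a) trace(b a b a) - trace(b a b) = x*z^2 - y*z - x
use: trace(a b a^-1 b a) = trace(b a^2 b) trace(a) - trace(b a^2 b a) = x^2*y*z - x^3 - x*y^2 - x*z^2 + y*z + 3*x
apply: trace(b a b a b) = trace(b) trace(a b a b) - trace(a b a) = y*z^2 - x*z - y
apply: trace(b a b a b a) = trace(b a) trace(b a b a) - trace(b^-1 a^-1)   [split at repeated b] = z^3 - 3*z
apply: trace(a b a^-1 b a b) = trace(b a b a b) trace(a) - trace(b a b a b a) = x*y*z^2 - x^2*z - z^3 - x*y + 3*z
apply: trace(a b^-1 a b a^-1 b) = trace(a b a^-1 b a) trace(b) - trace(a b a^-1 b a b) = x^2*y^2*z - x^3*y - x*y^3 - 2*x*y*z^2 + x^2*z + y^2*z + z^3 + 4*x*y - 3*z
use: trace(a^-1 b^-1 a b^-1 a b) = trace(a b^-1 a b a^-1) trace(b) - trace(a b^-1 a b a^-1 b) = -x^2*y^2*z + x^3*y + x*y^3 + 2*x*y*z^2 - x^2*z - y^2*z - z^3 - 3*x*y + 3*z
use: trace(a b^-1 a b^-1 a^-1 b^-1) = trace(a^-1 b^-1 a b^-1 a) trace(b) - trace(a^-1 b^-1 a b^-1 a b) = x^2*y^2*z - x^3*y - 2*x*y*z^2 + x^2*z + z^3 + 2*x*y - 3*z

x^2*y^2*z - x^3*y - 2*x*y*z^2 + x^2*z + z^3 + 2*x*y - 3*z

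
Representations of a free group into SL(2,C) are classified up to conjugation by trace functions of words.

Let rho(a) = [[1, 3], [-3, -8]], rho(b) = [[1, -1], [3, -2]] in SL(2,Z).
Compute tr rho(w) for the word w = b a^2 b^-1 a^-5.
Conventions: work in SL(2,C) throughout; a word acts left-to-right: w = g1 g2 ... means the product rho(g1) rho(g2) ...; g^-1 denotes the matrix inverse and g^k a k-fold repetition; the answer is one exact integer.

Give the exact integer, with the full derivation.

-10797262

rho(b) = [[1, -1], [3, -2]]
... * rho(a) = [[1, 3], [-3, -8]]  ->  [[4, 11], [9, 25]]
... * rho(a) = [[1, 3], [-3, -8]]  ->  [[-29, -76], [-66, -173]]
... * rho(b^-1) = [[-2, 1], [-3, 1]]  ->  [[286, -105], [651, -239]]
... * rho(a^-1) = [[-8, -3], [3, 1]]  ->  [[-2603, -963], [-5925, -2192]]
... * rho(a^-1) = [[-8, -3], [3, 1]]  ->  [[17935, 6846], [40824, 15583]]
... * rho(a^-1) = [[-8, -3], [3, 1]]  ->  [[-122942, -46959], [-279843, -106889]]
... * rho(a^-1) = [[-8, -3], [3, 1]]  ->  [[842659, 321867], [1918077, 732640]]
... * rho(a^-1) = [[-8, -3], [3, 1]]  ->  [[-5775671, -2206110], [-13146696, -5021591]]
tr = -5775671 + -5021591 = -10797262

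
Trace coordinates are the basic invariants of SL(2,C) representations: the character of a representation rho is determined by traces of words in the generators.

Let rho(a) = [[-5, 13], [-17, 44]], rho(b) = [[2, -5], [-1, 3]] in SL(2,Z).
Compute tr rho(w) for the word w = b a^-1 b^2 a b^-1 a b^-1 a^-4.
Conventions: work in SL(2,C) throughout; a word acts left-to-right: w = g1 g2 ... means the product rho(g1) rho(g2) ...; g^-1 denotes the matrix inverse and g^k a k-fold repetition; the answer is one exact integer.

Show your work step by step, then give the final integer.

399285665

rho(b) = [[2, -5], [-1, 3]]
... * rho(a^-1) = [[44, -13], [17, -5]]  ->  [[3, -1], [7, -2]]
... * rho(b) = [[2, -5], [-1, 3]]  ->  [[7, -18], [16, -41]]
... * rho(b) = [[2, -5], [-1, 3]]  ->  [[32, -89], [73, -203]]
... * rho(a) = [[-5, 13], [-17, 44]]  ->  [[1353, -3500], [3086, -7983]]
... * rho(b^-1) = [[3, 5], [1, 2]]  ->  [[559, -235], [1275, -536]]
... * rho(a) = [[-5, 13], [-17, 44]]  ->  [[1200, -3073], [2737, -7009]]
... * rho(b^-1) = [[3, 5], [1, 2]]  ->  [[527, -146], [1202, -333]]
... * rho(a^-1) = [[44, -13], [17, -5]]  ->  [[20706, -6121], [47227, -13961]]
... * rho(a^-1) = [[44, -13], [17, -5]]  ->  [[807007, -238573], [1840651, -544146]]
... * rho(a^-1) = [[44, -13], [17, -5]]  ->  [[31452567, -9298226], [71738162, -21207733]]
... * rho(a^-1) = [[44, -13], [17, -5]]  ->  [[1225843106, -362392241], [2795947667, -826557441]]
tr = 1225843106 + -826557441 = 399285665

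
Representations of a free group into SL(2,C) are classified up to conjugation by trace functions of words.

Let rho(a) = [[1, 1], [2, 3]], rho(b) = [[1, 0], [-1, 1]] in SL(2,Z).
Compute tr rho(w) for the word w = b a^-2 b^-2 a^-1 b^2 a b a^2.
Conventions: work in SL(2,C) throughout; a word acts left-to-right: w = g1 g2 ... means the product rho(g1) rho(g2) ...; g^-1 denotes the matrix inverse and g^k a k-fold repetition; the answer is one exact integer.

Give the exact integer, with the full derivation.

-134

rho(b) = [[1, 0], [-1, 1]]
... * rho(a^-1) = [[3, -1], [-2, 1]]  ->  [[3, -1], [-5, 2]]
... * rho(a^-1) = [[3, -1], [-2, 1]]  ->  [[11, -4], [-19, 7]]
... * rho(b^-1) = [[1, 0], [1, 1]]  ->  [[7, -4], [-12, 7]]
... * rho(b^-1) = [[1, 0], [1, 1]]  ->  [[3, -4], [-5, 7]]
... * rho(a^-1) = [[3, -1], [-2, 1]]  ->  [[17, -7], [-29, 12]]
... * rho(b) = [[1, 0], [-1, 1]]  ->  [[24, -7], [-41, 12]]
... * rho(b) = [[1, 0], [-1, 1]]  ->  [[31, -7], [-53, 12]]
... * rho(a) = [[1, 1], [2, 3]]  ->  [[17, 10], [-29, -17]]
... * rho(b) = [[1, 0], [-1, 1]]  ->  [[7, 10], [-12, -17]]
... * rho(a) = [[1, 1], [2, 3]]  ->  [[27, 37], [-46, -63]]
... * rho(a) = [[1, 1], [2, 3]]  ->  [[101, 138], [-172, -235]]
tr = 101 + -235 = -134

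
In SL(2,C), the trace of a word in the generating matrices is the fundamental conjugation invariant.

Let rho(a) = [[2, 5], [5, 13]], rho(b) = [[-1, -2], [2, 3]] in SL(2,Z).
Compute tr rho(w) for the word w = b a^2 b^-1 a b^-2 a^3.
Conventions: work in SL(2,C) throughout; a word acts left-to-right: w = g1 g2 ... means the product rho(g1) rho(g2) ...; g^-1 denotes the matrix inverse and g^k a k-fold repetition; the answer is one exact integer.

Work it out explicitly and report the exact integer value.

25320478

rho(b) = [[-1, -2], [2, 3]]
... * rho(a) = [[2, 5], [5, 13]]  ->  [[-12, -31], [19, 49]]
... * rho(a) = [[2, 5], [5, 13]]  ->  [[-179, -463], [283, 732]]
... * rho(b^-1) = [[3, 2], [-2, -1]]  ->  [[389, 105], [-615, -166]]
... * rho(a) = [[2, 5], [5, 13]]  ->  [[1303, 3310], [-2060, -5233]]
... * rho(b^-1) = [[3, 2], [-2, -1]]  ->  [[-2711, -704], [4286, 1113]]
... * rho(b^-1) = [[3, 2], [-2, -1]]  ->  [[-6725, -4718], [10632, 7459]]
... * rho(a) = [[2, 5], [5, 13]]  ->  [[-37040, -94959], [58559, 150127]]
... * rho(a) = [[2, 5], [5, 13]]  ->  [[-548875, -1419667], [867753, 2244446]]
... * rho(a) = [[2, 5], [5, 13]]  ->  [[-8196085, -21200046], [12957736, 33516563]]
tr = -8196085 + 33516563 = 25320478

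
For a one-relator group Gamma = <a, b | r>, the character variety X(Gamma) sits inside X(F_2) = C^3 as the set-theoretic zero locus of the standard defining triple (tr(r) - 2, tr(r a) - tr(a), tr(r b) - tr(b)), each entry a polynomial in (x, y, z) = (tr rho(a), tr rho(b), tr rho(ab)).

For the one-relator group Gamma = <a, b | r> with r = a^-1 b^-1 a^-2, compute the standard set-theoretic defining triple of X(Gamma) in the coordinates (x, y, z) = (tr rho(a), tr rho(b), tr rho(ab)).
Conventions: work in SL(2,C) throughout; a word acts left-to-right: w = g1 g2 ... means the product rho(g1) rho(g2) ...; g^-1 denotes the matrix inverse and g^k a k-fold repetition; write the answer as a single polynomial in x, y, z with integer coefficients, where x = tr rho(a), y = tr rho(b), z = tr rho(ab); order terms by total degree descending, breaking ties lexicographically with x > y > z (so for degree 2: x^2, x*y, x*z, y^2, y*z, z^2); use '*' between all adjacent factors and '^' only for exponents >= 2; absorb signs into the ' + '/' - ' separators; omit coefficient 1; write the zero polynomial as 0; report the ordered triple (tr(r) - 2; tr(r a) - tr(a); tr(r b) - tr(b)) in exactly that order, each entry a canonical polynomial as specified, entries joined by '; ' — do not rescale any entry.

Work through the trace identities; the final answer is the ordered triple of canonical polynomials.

trace(a^-1) = trace(a) = x
so trace(a^-2) = trace(a^-1)*trace(a) - trace(1)   [inverse elimination on a] = x^2 - 2
trace(b a^-1) = trace(b)*trace(a) - trace(b a)   [inverse elimination on a] = x*y - z
reduce: trace(a^-2 b) = trace(b a^-1)*trace(a) - trace(b)   [inverse elimination on a] = x^2*y - x*z - y
trace(b^-1 a^-2) = trace(a^-2)*trace(b) - trace(a^-2 b)   [inverse elimination on b] = x*z - y
so trace(a^-1 b^-1 a^-2) = trace(b^-1 a^-2)*trace(a) - trace(b^-1 a^-1)   [inverse elimination on a] = x^2*z - x*y - z
trace(b a b) = trace(b)*trace(a b) - trace(a)  (reduce the b square) = y*z - x
so trace(b a b a) = trace(a b)*trace(a b) - trace(1)  (split on a) = z^2 - 2
so trace(a b a^-1 b) = trace(b a b)*trace(a) - trace(b a b a)  (eliminate a^-1) = x*y*z - x^2 - z^2 + 2
so trace(b a^-1 b^-1 a) = trace(a b a^-1)*trace(b) - trace(a b a^-1 b)  (eliminate b^-1) = -x*y*z + x^2 + y^2 + z^2 - 2
reduce: trace(b a^-1 b^-1 a^-1) = trace(b a^-1 b^-1)*trace(a) - trace(b a^-1 b^-1 a)  (eliminate a^-1) = x*y*z - y^2 - z^2 + 2
trace(a^-1 b^-1 a^-2 b) = trace(b a^-1 b^-1 a^-1)*trace(a) - trace(b a^-1 b^-1)  (eliminate a^-1) = x^2*y*z - x*y^2 - x*z^2 + x
assemble the triple (trace(r) - 2; trace(r a) - x; trace(r b) - y)

x^2*z - x*y - z - 2; x*z - x - y; x^2*y*z - x*y^2 - x*z^2 + x - y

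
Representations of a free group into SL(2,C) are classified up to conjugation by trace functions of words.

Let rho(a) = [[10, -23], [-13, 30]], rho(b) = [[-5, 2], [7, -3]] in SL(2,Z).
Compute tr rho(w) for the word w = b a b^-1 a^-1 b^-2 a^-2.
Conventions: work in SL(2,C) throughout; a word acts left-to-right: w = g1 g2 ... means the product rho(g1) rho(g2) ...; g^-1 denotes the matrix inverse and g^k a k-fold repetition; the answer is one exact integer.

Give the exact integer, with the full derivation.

407011887

rho(b) = [[-5, 2], [7, -3]]
... * rho(a) = [[10, -23], [-13, 30]]  ->  [[-76, 175], [109, -251]]
... * rho(b^-1) = [[-3, -2], [-7, -5]]  ->  [[-997, -723], [1430, 1037]]
... * rho(a^-1) = [[30, 23], [13, 10]]  ->  [[-39309, -30161], [56381, 43260]]
... * rho(b^-1) = [[-3, -2], [-7, -5]]  ->  [[329054, 229423], [-471963, -329062]]
... * rho(b^-1) = [[-3, -2], [-7, -5]]  ->  [[-2593123, -1805223], [3719323, 2589236]]
... * rho(a^-1) = [[30, 23], [13, 10]]  ->  [[-101261589, -77694059], [145239758, 111436789]]
... * rho(a^-1) = [[30, 23], [13, 10]]  ->  [[-4047870437, -3105957137], [5805870997, 4454882324]]
tr = -4047870437 + 4454882324 = 407011887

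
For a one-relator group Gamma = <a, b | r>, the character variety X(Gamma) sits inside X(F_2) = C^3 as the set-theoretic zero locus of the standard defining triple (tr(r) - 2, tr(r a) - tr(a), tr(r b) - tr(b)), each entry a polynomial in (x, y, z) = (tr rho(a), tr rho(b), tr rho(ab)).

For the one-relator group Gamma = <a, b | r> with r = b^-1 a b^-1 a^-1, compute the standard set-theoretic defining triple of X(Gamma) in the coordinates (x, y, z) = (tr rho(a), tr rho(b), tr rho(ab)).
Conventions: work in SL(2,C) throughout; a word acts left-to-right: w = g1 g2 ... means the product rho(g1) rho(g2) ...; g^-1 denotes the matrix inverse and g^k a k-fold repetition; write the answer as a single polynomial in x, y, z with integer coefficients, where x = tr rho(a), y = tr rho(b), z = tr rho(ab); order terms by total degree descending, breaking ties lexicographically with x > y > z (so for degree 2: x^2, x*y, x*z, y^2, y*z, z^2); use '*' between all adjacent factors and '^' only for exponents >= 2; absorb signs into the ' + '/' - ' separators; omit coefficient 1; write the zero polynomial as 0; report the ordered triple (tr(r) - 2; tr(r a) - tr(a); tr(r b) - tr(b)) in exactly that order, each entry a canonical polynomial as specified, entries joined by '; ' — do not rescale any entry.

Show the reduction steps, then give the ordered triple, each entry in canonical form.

so trace(b^-1) = trace(b) = y
trace(b a b) = trace(b) * trace(a b) - trace(a) = y*z - x
reduce: trace(b a b a) = trace(b a) * trace(b a) - trace(1) = z^2 - 2
trace(a b a^-1 b) = trace(b a b) * trace(a) - trace(b a b a) = x*y*z - x^2 - z^2 + 2
reduce: trace(a^-1 b^-1 a b) = trace(a b a^-1) * trace(b) - trace(a b a^-1 b) = -x*y*z + x^2 + y^2 + z^2 - 2
reduce: trace(b^-1 a b^-1 a^-1) = trace(a^-1 b^-1 a) * trace(b) - trace(a^-1 b^-1 a b) = x*y*z - x^2 - z^2 + 2
trace(a b^-1) = trace(a) * trace(b) - trace(a b)  (eliminate b^-1) = x*y - z
so trace(b^-1 a b^-1) = trace(a b^-1) * trace(b) - trace(a)  (eliminate b^-1) = x*y^2 - y*z - x
assemble the triple (trace(r) - 2; trace(r a) - x; trace(r b) - y)

x*y*z - x^2 - z^2; x*y^2 - y*z - 2*x; 0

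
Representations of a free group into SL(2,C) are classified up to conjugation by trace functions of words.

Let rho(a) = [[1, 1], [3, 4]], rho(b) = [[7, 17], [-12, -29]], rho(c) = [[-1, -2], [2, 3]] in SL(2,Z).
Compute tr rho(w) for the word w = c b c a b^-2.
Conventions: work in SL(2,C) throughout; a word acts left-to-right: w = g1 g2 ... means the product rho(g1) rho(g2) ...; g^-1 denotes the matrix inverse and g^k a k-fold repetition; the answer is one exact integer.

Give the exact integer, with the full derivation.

rho(c) = [[-1, -2], [2, 3]]
... * rho(b) = [[7, 17], [-12, -29]]  ->  [[17, 41], [-22, -53]]
... * rho(c) = [[-1, -2], [2, 3]]  ->  [[65, 89], [-84, -115]]
... * rho(a) = [[1, 1], [3, 4]]  ->  [[332, 421], [-429, -544]]
... * rho(b^-1) = [[-29, -17], [12, 7]]  ->  [[-4576, -2697], [5913, 3485]]
... * rho(b^-1) = [[-29, -17], [12, 7]]  ->  [[100340, 58913], [-129657, -76126]]
tr = 100340 + -76126 = 24214

24214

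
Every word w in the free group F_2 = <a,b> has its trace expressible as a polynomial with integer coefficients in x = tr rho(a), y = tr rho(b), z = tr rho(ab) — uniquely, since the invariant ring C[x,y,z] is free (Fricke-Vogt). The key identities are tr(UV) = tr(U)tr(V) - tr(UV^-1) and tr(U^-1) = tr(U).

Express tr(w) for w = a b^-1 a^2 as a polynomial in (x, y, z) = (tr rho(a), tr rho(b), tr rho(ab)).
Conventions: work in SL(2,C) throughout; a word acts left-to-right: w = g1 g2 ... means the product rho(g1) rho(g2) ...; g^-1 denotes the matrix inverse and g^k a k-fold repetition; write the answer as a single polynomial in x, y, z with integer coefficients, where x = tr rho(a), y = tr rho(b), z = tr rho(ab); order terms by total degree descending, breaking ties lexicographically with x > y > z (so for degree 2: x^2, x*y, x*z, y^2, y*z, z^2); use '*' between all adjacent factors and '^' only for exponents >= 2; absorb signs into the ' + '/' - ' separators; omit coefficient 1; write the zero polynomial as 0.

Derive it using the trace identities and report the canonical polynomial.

x^3*y - x^2*z - 2*x*y + z

use: trace(a^2) = trace(a) * trace(a) - trace(1) = x^2 - 2
trace(a^3) = trace(a) * trace(a^2) - trace(a) = x^3 - 3*x
apply: trace(a b a) = trace(a) * trace(b a) - trace(b) = x*z - y
trace(a^3 b) = trace(a) * trace(a b a) - trace(a b) = x^2*z - x*y - z
apply: trace(a b^-1 a^2) = trace(a^3) * trace(b) - trace(a^3 b) = x^3*y - x^2*z - 2*x*y + z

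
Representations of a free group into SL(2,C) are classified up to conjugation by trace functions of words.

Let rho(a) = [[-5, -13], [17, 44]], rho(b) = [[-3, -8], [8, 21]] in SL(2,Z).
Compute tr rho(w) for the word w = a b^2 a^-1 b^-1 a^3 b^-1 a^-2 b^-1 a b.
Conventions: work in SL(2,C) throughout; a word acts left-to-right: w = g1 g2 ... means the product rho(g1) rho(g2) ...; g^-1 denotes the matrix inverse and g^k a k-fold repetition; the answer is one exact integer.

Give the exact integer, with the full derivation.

-48690568862993

rho(a) = [[-5, -13], [17, 44]]
... * rho(b) = [[-3, -8], [8, 21]]  ->  [[-89, -233], [301, 788]]
... * rho(b) = [[-3, -8], [8, 21]]  ->  [[-1597, -4181], [5401, 14140]]
... * rho(a^-1) = [[44, 13], [-17, -5]]  ->  [[809, 144], [-2736, -487]]
... * rho(b^-1) = [[21, 8], [-8, -3]]  ->  [[15837, 6040], [-53560, -20427]]
... * rho(a) = [[-5, -13], [17, 44]]  ->  [[23495, 59879], [-79459, -202508]]
... * rho(a) = [[-5, -13], [17, 44]]  ->  [[900468, 2329241], [-3045341, -7877385]]
... * rho(a) = [[-5, -13], [17, 44]]  ->  [[35094757, 90780520], [-118688840, -307015507]]
... * rho(b^-1) = [[21, 8], [-8, -3]]  ->  [[10745737, 8416496], [-36341584, -28464199]]
... * rho(a^-1) = [[44, 13], [-17, -5]]  ->  [[329731996, 97612101], [-1115138313, -330119597]]
... * rho(a^-1) = [[44, 13], [-17, -5]]  ->  [[12848802107, 3798455443], [-43454052623, -12846200084]]
... * rho(b^-1) = [[21, 8], [-8, -3]]  ->  [[239437200703, 91395050527], [-809765504411, -309093820732]]
... * rho(a) = [[-5, -13], [17, 44]]  ->  [[356529855444, 908698614049], [-1205767430389, -3073176554865]]
... * rho(b) = [[-3, -8], [8, 21]]  ->  [[6199999346060, 16230432051477], [-20968110147753, -54890568209053]]
tr = 6199999346060 + -54890568209053 = -48690568862993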